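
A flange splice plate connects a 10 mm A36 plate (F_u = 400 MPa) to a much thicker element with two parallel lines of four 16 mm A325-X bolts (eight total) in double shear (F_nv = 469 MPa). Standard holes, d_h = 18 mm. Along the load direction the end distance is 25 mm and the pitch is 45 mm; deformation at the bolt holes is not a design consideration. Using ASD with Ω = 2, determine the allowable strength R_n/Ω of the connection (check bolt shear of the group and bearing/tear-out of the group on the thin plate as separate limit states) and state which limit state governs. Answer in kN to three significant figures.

582 kN (bearing governs)

Bolt shear: A_b = π·16²/4 = 201.1 mm²; R_n = 469 × 201.1 × 8 × 2 / 1000 = 1509 kN → 1509 / 2 = 754 kN.
Bearing (1.5 l_c t F_u ≤ 3.0 d t F_u): upper limit = 3.0·16·10·400 / 1000 = 192 kN.
  Edge l_c = 25 − 18/2 = 16 → r_n = 96 kN; interior l_c = 45 − 18 = 27 → r_n = 162 kN.
  R_n,bearing = 2·96 + 6·162 = 1164 kN → 1164 / 2 = 582 kN.
Bearing governs: 582 kN.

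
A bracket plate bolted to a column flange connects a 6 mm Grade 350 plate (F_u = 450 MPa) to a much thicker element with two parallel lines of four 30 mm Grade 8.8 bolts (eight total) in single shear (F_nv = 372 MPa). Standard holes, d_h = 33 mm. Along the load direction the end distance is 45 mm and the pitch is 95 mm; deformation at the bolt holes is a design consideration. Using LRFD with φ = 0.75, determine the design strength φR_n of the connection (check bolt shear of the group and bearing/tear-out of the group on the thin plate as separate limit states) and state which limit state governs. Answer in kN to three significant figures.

Bolt shear: A_b = π·30²/4 = 706.9 mm²; R_n = 372 × 706.9 × 8 × 1 / 1000 = 2104 kN → 0.75 × 2104 = 1580 kN.
Bearing (1.2 l_c t F_u ≤ 2.4 d t F_u): upper limit = 2.4·30·6·450 / 1000 = 194.4 kN.
  Edge l_c = 45 − 33/2 = 28.5 → r_n = 92.34 kN; interior l_c = 95 − 33 = 62 → r_n = 194.4 kN.
  R_n,bearing = 2·92.34 + 6·194.4 = 1351 kN → 0.75 × 1351 = 1010 kN.
Bearing governs: 1010 kN.

1010 kN (bearing governs)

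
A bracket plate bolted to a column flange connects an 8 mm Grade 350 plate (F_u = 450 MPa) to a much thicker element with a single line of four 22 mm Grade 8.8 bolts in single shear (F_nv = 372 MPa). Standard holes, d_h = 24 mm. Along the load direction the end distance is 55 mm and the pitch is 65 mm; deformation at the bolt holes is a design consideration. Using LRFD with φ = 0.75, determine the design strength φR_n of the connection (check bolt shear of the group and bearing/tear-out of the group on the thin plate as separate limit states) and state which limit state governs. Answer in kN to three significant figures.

424 kN (bolt shear governs)

Bolt shear: A_b = π·22²/4 = 380.1 mm²; R_n = 372 × 380.1 × 4 × 1 / 1000 = 565.6 kN → 0.75 × 565.6 = 424 kN.
Bearing (1.2 l_c t F_u ≤ 2.4 d t F_u): upper limit = 2.4·22·8·450 / 1000 = 190.1 kN.
  Edge l_c = 55 − 24/2 = 43 → r_n = 185.8 kN; interior l_c = 65 − 24 = 41 → r_n = 177.1 kN.
  R_n,bearing = 1·185.8 + 3·177.1 = 717.1 kN → 0.75 × 717.1 = 538 kN.
Bolt shear governs: 424 kN.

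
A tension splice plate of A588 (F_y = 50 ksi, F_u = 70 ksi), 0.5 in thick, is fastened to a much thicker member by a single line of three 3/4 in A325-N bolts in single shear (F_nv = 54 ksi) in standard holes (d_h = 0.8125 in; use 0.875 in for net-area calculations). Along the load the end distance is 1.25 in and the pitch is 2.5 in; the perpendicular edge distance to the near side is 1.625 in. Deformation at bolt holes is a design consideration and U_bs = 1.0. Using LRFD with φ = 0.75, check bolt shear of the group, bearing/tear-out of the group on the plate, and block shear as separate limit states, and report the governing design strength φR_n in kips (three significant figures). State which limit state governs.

Bolt shear: A_b = π·0.75²/4 = 0.4418 in²; R_n = 54 × 0.4418 × 3 × 1 = 71.57 kips → 0.75 × 71.57 = 53.7 kips.
Bearing: edge l_c = 0.8438, r_n = 35.44 kips; interior l_c = 1.688, r_n = 63 kips; R_n = 35.44 + 2·63 = 161.4 kips → 121 kips.
Block shear: A_gv = 3.125, A_nv = 2.031, A_nt = 0.5938 in²; R_n = min(0.6F_uA_nv, 0.6F_yA_gv) + U_bs·F_u·A_nt = 126.9 kips → 95.2 kips.
Bolt shear governs: 53.7 kips.

53.7 kips (bolt shear governs)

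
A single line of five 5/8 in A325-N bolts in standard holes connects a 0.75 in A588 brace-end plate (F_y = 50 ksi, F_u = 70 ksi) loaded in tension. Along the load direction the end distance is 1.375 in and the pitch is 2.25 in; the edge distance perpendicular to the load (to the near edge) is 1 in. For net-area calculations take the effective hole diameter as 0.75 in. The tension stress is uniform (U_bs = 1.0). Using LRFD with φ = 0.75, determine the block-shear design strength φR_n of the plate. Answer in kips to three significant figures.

Shear plane L_v = 1.375 + 4·2.25 = 10.38 in; A_gv = 10.38 × 0.75 = 7.781 in².
A_nv = (10.38 − 4.5·0.75) × 0.75 = 5.25 in².
A_nt = (1 − 0.5·0.75) × 0.75 = 0.4688 in².
0.6 F_u A_nv = 220.5 kips; 0.6 F_y A_gv = 233.4 kips → shear rupture governs the shear term.
R_n = 220.5 + 1.0 × 70 × 0.4688 = 253.3 kips.
Design strength φR_n = 0.75 × 253.3 = 190 kips.

190 kips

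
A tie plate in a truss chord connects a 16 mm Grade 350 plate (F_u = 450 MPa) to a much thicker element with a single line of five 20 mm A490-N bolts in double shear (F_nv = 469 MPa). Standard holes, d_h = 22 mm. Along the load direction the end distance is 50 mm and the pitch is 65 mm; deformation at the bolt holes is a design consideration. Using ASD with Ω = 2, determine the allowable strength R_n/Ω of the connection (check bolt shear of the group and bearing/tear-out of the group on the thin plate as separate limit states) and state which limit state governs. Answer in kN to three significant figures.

737 kN (bolt shear governs)

Bolt shear: A_b = π·20²/4 = 314.2 mm²; R_n = 469 × 314.2 × 5 × 2 / 1000 = 1473 kN → 1473 / 2 = 737 kN.
Bearing (1.2 l_c t F_u ≤ 2.4 d t F_u): upper limit = 2.4·20·16·450 / 1000 = 345.6 kN.
  Edge l_c = 50 − 22/2 = 39 → r_n = 337 kN; interior l_c = 65 − 22 = 43 → r_n = 345.6 kN.
  R_n,bearing = 1·337 + 4·345.6 = 1719 kN → 1719 / 2 = 860 kN.
Bolt shear governs: 737 kN.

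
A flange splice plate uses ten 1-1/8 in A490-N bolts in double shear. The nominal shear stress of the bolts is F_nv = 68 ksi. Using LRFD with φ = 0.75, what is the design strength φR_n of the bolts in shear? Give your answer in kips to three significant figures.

A_b = π × 1.125² / 4 = 0.994 in².
R_n = F_nv · A_b · n · n_s = 68 × 0.994 × 10 × 2 = 1352 kips.
Design strength φR_n = 0.75 × 1352 = 1010 kips.

1010 kips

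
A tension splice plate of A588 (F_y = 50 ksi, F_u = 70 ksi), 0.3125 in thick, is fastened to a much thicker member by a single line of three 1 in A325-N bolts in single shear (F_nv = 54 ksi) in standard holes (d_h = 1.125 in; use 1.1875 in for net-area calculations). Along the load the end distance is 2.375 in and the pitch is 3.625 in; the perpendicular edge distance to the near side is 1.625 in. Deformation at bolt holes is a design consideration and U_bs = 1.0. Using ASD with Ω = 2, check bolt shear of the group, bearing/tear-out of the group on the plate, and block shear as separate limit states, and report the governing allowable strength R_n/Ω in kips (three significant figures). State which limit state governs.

55 kips (block shear governs)

Bolt shear: A_b = π·1²/4 = 0.7854 in²; R_n = 54 × 0.7854 × 3 × 1 = 127.2 kips → 127.2 / 2 = 63.6 kips.
Bearing: edge l_c = 1.812, r_n = 47.58 kips; interior l_c = 2.5, r_n = 52.5 kips; R_n = 47.58 + 2·52.5 = 152.6 kips → 76.3 kips.
Block shear: A_gv = 3.008, A_nv = 2.08, A_nt = 0.3223 in²; R_n = min(0.6F_uA_nv, 0.6F_yA_gv) + U_bs·F_u·A_nt = 109.9 kips → 55 kips.
Block shear governs: 55 kips.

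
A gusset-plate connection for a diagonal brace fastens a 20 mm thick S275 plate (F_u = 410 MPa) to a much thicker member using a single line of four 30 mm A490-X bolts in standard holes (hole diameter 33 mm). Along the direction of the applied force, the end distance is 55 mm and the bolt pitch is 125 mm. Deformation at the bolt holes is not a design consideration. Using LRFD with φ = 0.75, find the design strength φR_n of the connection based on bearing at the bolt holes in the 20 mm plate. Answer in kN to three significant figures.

Per bolt r_n = 1.5 l_c t F_u ≤ 3.0 d t F_u; upper limit = 3.0 × 30 × 20 × 410 / 1000 = 738 kN.
Edge bolt: l_c = 55 − 33/2 = 38.5 mm → 1.5 × 38.5 × 20 × 410 / 1000 = 473.6 → r_n = 473.6 kN.
Interior bolts: l_c = 125 − 33 = 92 mm → 1.5 × 92 × 20 × 410 / 1000 = 1132 → r_n = 738 kN.
R_n = 1 × 473.6 + 3 × 738 = 2688 kN.
Design strength φR_n = 0.75 × 2688 = 2020 kN.

2020 kN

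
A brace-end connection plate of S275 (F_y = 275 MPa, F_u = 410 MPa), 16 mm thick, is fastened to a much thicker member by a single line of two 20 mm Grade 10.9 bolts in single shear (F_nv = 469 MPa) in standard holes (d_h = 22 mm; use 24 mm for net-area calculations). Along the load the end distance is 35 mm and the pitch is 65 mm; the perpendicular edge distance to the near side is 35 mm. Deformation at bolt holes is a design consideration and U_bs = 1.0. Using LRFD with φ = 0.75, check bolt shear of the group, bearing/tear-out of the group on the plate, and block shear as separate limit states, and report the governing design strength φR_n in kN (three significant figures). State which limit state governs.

Bolt shear: A_b = π·20²/4 = 314.2 mm²; R_n = 469 × 314.2 × 2 × 1 / 1000 = 294.7 kN → 0.75 × 294.7 = 221 kN.
Bearing: edge l_c = 24, r_n = 188.9 kN; interior l_c = 43, r_n = 314.9 kN; R_n = 188.9 + 1·314.9 = 503.8 kN → 378 kN.
Block shear: A_gv = 1600, A_nv = 1024, A_nt = 368 mm²; R_n = min(0.6F_uA_nv, 0.6F_yA_gv) + U_bs·F_u·A_nt = 402.8 kN → 302 kN.
Bolt shear governs: 221 kN.

221 kN (bolt shear governs)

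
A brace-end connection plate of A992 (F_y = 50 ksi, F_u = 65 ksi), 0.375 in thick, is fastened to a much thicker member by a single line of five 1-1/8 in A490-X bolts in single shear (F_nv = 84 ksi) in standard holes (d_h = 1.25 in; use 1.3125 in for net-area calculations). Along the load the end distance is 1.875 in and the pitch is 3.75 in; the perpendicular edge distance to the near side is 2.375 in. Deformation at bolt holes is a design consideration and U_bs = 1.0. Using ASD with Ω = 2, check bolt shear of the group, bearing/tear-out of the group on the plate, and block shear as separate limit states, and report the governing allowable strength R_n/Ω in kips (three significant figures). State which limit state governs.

Bolt shear: A_b = π·1.125²/4 = 0.994 in²; R_n = 84 × 0.994 × 5 × 1 = 417.5 kips → 417.5 / 2 = 209 kips.
Bearing: edge l_c = 1.25, r_n = 36.56 kips; interior l_c = 2.5, r_n = 65.81 kips; R_n = 36.56 + 4·65.81 = 299.8 kips → 150 kips.
Block shear: A_gv = 6.328, A_nv = 4.113, A_nt = 0.6445 in²; R_n = min(0.6F_uA_nv, 0.6F_yA_gv) + U_bs·F_u·A_nt = 202.3 kips → 101 kips.
Block shear governs: 101 kips.

101 kips (block shear governs)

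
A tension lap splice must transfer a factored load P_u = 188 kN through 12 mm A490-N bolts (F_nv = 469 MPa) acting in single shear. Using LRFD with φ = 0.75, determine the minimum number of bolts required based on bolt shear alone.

A_b = π·12²/4 = 113.1 mm².
Per-bolt design strength φR_n = 0.75 × 469 × 113.1 × 1 / 1000 = 39.78 kN.
n ≥ 188 / 39.78 = 4.726 → use 5 bolts.

5 bolts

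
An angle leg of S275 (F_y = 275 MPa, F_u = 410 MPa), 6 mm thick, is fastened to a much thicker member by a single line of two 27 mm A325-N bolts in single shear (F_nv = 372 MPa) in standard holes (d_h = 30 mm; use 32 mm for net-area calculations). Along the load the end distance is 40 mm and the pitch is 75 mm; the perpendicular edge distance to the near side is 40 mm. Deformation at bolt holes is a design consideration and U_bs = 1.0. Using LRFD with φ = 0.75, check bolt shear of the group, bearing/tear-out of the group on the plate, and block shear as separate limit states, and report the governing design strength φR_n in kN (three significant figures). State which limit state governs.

118 kN (block shear governs)

Bolt shear: A_b = π·27²/4 = 572.6 mm²; R_n = 372 × 572.6 × 2 × 1 / 1000 = 426 kN → 0.75 × 426 = 319 kN.
Bearing: edge l_c = 25, r_n = 73.8 kN; interior l_c = 45, r_n = 132.8 kN; R_n = 73.8 + 1·132.8 = 206.6 kN → 155 kN.
Block shear: A_gv = 690, A_nv = 402, A_nt = 144 mm²; R_n = min(0.6F_uA_nv, 0.6F_yA_gv) + U_bs·F_u·A_nt = 157.9 kN → 118 kN.
Block shear governs: 118 kN.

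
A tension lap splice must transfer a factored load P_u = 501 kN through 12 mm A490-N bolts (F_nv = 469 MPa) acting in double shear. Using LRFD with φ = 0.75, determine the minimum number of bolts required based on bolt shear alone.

7 bolts

A_b = π·12²/4 = 113.1 mm².
Per-bolt design strength φR_n = 0.75 × 469 × 113.1 × 2 / 1000 = 79.56 kN.
n ≥ 501 / 79.56 = 6.297 → use 7 bolts.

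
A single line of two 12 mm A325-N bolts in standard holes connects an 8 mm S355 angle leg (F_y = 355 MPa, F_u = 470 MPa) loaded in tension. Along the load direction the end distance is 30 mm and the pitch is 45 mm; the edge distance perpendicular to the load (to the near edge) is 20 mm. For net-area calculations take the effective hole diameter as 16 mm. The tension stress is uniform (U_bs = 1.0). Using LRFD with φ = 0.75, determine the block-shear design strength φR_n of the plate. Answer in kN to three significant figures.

120 kN

Shear plane L_v = 30 + 1·45 = 75 mm; A_gv = 75 × 8 = 600 mm².
A_nv = (75 − 1.5·16) × 8 = 408 mm².
A_nt = (20 − 0.5·16) × 8 = 96 mm².
0.6 F_u A_nv = 115.1 kN; 0.6 F_y A_gv = 127.8 kN → shear rupture governs the shear term.
R_n = 115.1 + 1.0 × 470 × 96 / 1000 = 160.2 kN.
Design strength φR_n = 0.75 × 160.2 = 120 kN.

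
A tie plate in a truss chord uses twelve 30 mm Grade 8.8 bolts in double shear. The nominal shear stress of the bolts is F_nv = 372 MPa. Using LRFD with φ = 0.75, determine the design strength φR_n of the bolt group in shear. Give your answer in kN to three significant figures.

A_b = π × 30² / 4 = 706.9 mm².
R_n = F_nv · A_b · n · n_s = 372 × 706.9 × 12 × 2 / 1000 = 6311 kN.
Design strength φR_n = 0.75 × 6311 = 4730 kN.

4730 kN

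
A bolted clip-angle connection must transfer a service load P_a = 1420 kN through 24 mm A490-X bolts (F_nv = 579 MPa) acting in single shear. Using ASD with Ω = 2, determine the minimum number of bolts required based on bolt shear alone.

A_b = π·24²/4 = 452.4 mm².
Per-bolt allowable strength R_n/Ω = 579 × 452.4 × 1 / 1000 / 2 = 131 kN.
n ≥ 1420 / 131 = 10.84 → use 11 bolts.

11 bolts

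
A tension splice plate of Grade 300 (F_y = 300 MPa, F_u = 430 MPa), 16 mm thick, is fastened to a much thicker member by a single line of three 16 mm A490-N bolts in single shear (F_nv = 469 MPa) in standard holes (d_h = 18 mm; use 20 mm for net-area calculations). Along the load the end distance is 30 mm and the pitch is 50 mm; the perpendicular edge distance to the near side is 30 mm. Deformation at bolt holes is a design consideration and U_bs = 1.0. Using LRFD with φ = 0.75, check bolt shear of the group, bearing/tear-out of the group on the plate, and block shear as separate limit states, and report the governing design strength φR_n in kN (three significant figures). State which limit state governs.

Bolt shear: A_b = π·16²/4 = 201.1 mm²; R_n = 469 × 201.1 × 3 × 1 / 1000 = 282.9 kN → 0.75 × 282.9 = 212 kN.
Bearing: edge l_c = 21, r_n = 173.4 kN; interior l_c = 32, r_n = 264.2 kN; R_n = 173.4 + 2·264.2 = 701.8 kN → 526 kN.
Block shear: A_gv = 2080, A_nv = 1280, A_nt = 320 mm²; R_n = min(0.6F_uA_nv, 0.6F_yA_gv) + U_bs·F_u·A_nt = 467.8 kN → 351 kN.
Bolt shear governs: 212 kN.

212 kN (bolt shear governs)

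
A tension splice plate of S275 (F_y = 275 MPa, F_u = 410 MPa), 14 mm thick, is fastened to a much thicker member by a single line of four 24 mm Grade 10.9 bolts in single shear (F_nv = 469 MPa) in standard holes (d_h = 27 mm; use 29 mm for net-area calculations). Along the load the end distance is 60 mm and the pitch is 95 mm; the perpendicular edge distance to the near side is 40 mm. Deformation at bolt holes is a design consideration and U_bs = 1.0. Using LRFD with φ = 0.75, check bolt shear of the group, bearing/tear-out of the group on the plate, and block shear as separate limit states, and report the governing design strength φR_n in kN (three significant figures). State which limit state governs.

637 kN (bolt shear governs)

Bolt shear: A_b = π·24²/4 = 452.4 mm²; R_n = 469 × 452.4 × 4 × 1 / 1000 = 848.7 kN → 0.75 × 848.7 = 637 kN.
Bearing: edge l_c = 46.5, r_n = 320.3 kN; interior l_c = 68, r_n = 330.6 kN; R_n = 320.3 + 3·330.6 = 1312 kN → 984 kN.
Block shear: A_gv = 4830, A_nv = 3409, A_nt = 357 mm²; R_n = min(0.6F_uA_nv, 0.6F_yA_gv) + U_bs·F_u·A_nt = 943.3 kN → 707 kN.
Bolt shear governs: 637 kN.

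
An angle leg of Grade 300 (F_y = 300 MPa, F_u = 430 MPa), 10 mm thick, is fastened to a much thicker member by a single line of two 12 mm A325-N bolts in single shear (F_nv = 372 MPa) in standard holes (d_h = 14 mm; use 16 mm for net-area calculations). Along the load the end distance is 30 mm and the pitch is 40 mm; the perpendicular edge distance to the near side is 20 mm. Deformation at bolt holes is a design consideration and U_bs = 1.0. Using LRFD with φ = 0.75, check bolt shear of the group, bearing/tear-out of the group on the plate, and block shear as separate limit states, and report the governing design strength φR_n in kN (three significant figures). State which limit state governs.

63.1 kN (bolt shear governs)

Bolt shear: A_b = π·12²/4 = 113.1 mm²; R_n = 372 × 113.1 × 2 × 1 / 1000 = 84.14 kN → 0.75 × 84.14 = 63.1 kN.
Bearing: edge l_c = 23, r_n = 118.7 kN; interior l_c = 26, r_n = 123.8 kN; R_n = 118.7 + 1·123.8 = 242.5 kN → 182 kN.
Block shear: A_gv = 700, A_nv = 460, A_nt = 120 mm²; R_n = min(0.6F_uA_nv, 0.6F_yA_gv) + U_bs·F_u·A_nt = 170.3 kN → 128 kN.
Bolt shear governs: 63.1 kN.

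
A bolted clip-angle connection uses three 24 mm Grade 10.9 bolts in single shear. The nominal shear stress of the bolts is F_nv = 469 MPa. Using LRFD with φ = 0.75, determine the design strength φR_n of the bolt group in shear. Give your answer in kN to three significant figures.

477 kN

A_b = π × 24² / 4 = 452.4 mm².
R_n = F_nv · A_b · n · n_s = 469 × 452.4 × 3 × 1 / 1000 = 636.5 kN.
Design strength φR_n = 0.75 × 636.5 = 477 kN.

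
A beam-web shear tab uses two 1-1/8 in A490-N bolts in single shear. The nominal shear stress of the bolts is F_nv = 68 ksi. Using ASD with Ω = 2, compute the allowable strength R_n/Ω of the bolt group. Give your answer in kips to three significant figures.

67.6 kips

A_b = π × 1.125² / 4 = 0.994 in².
R_n = F_nv · A_b · n · n_s = 68 × 0.994 × 2 × 1 = 135.2 kips.
Allowable strength R_n/Ω = 135.2 / 2 = 67.6 kips.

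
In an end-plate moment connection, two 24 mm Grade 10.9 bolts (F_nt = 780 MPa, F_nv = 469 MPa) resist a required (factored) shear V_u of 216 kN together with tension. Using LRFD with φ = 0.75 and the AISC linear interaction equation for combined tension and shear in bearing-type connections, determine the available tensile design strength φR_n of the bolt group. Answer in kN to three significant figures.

329 kN

A_b = π·24²/4 = 452.4 mm²; f_rv = 216 × 1000 / (2 × 452.4) = 238.7 MPa.
F'_nt = 1.3 F_nt − (F_nt / φF_nv) f_rv = 1.3·780 − (780/(0.75·469))·238.7 = 484.6 MPa, capped at F_nt → F'_nt = 484.6 MPa.
R_n = F'_nt · A_b · n = 484.6 × 452.4 × 2 / 1000 = 438.5 kN.
Design strength φR_n = 0.75 × 438.5 = 329 kN.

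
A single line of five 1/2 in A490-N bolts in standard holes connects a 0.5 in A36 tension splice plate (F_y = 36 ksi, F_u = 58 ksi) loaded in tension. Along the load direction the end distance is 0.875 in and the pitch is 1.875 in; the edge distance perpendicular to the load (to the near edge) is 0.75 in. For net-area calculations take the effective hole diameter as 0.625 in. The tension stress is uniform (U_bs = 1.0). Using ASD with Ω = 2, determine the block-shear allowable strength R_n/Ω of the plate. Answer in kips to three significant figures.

Shear plane L_v = 0.875 + 4·1.875 = 8.375 in; A_gv = 8.375 × 0.5 = 4.188 in².
A_nv = (8.375 − 4.5·0.625) × 0.5 = 2.781 in².
A_nt = (0.75 − 0.5·0.625) × 0.5 = 0.2188 in².
0.6 F_u A_nv = 96.79 kips; 0.6 F_y A_gv = 90.45 kips → shear yielding governs the shear term.
R_n = 90.45 + 1.0 × 58 × 0.2188 = 103.1 kips.
Allowable strength R_n/Ω = 103.1 / 2 = 51.6 kips.

51.6 kips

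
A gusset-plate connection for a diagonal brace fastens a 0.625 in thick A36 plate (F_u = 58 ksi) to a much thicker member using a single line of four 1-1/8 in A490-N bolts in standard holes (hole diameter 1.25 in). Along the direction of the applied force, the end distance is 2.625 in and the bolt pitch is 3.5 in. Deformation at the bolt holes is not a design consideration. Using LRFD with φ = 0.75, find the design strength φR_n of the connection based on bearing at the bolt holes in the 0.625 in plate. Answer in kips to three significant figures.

Per bolt r_n = 1.5 l_c t F_u ≤ 3.0 d t F_u; upper limit = 3.0 × 1.125 × 0.625 × 58 = 122.3 kips.
Edge bolt: l_c = 2.625 − 1.25/2 = 2 in → 1.5 × 2 × 0.625 × 58 = 108.8 → r_n = 108.8 kips.
Interior bolts: l_c = 3.5 − 1.25 = 2.25 in → 1.5 × 2.25 × 0.625 × 58 = 122.3 → r_n = 122.3 kips.
R_n = 1 × 108.8 + 3 × 122.3 = 475.8 kips.
Design strength φR_n = 0.75 × 475.8 = 357 kips.

357 kips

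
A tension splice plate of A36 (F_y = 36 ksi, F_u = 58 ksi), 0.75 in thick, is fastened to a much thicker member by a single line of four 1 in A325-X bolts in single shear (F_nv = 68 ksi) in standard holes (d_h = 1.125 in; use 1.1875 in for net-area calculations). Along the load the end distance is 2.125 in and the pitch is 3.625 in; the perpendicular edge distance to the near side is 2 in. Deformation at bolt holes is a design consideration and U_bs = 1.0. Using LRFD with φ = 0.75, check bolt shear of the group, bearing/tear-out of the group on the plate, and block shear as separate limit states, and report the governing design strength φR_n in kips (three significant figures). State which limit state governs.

160 kips (bolt shear governs)

Bolt shear: A_b = π·1²/4 = 0.7854 in²; R_n = 68 × 0.7854 × 4 × 1 = 213.6 kips → 0.75 × 213.6 = 160 kips.
Bearing: edge l_c = 1.562, r_n = 81.56 kips; interior l_c = 2.5, r_n = 104.4 kips; R_n = 81.56 + 3·104.4 = 394.8 kips → 296 kips.
Block shear: A_gv = 9.75, A_nv = 6.633, A_nt = 1.055 in²; R_n = min(0.6F_uA_nv, 0.6F_yA_gv) + U_bs·F_u·A_nt = 271.8 kips → 204 kips.
Bolt shear governs: 160 kips.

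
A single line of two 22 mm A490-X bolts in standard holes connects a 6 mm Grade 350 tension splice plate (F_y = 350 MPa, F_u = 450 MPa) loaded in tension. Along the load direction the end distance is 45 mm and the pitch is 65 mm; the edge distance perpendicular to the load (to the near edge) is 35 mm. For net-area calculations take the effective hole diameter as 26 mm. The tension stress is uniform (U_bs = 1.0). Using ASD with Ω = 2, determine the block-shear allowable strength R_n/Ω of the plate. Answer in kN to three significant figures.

Shear plane L_v = 45 + 1·65 = 110 mm; A_gv = 110 × 6 = 660 mm².
A_nv = (110 − 1.5·26) × 6 = 426 mm².
A_nt = (35 − 0.5·26) × 6 = 132 mm².
0.6 F_u A_nv = 115 kN; 0.6 F_y A_gv = 138.6 kN → shear rupture governs the shear term.
R_n = 115 + 1.0 × 450 × 132 / 1000 = 174.4 kN.
Allowable strength R_n/Ω = 174.4 / 2 = 87.2 kN.

87.2 kN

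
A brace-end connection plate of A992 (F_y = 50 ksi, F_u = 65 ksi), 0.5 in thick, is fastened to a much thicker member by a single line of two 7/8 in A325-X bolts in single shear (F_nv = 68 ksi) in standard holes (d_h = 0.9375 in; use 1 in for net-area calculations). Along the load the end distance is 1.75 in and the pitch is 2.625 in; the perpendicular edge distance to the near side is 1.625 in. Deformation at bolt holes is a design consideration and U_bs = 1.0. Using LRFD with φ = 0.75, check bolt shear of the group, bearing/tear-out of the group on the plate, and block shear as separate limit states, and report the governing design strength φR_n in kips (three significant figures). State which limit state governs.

Bolt shear: A_b = π·0.875²/4 = 0.6013 in²; R_n = 68 × 0.6013 × 2 × 1 = 81.78 kips → 0.75 × 81.78 = 61.3 kips.
Bearing: edge l_c = 1.281, r_n = 49.97 kips; interior l_c = 1.688, r_n = 65.81 kips; R_n = 49.97 + 1·65.81 = 115.8 kips → 86.8 kips.
Block shear: A_gv = 2.188, A_nv = 1.438, A_nt = 0.5625 in²; R_n = min(0.6F_uA_nv, 0.6F_yA_gv) + U_bs·F_u·A_nt = 92.62 kips → 69.5 kips.
Bolt shear governs: 61.3 kips.

61.3 kips (bolt shear governs)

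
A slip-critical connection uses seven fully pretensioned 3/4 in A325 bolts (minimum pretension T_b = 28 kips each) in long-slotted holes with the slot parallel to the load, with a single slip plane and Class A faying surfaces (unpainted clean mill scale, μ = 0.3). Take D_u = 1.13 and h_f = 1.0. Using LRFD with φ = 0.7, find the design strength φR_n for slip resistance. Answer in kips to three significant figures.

46.5 kips

R_n = μ · D_u · h_f · T_b · n_s · n_b = 0.3 × 1.13 × 1.0 × 28 × 1 × 7 = 66.44 kips.
Design strength φR_n = 0.7 × 66.44 = 46.5 kips.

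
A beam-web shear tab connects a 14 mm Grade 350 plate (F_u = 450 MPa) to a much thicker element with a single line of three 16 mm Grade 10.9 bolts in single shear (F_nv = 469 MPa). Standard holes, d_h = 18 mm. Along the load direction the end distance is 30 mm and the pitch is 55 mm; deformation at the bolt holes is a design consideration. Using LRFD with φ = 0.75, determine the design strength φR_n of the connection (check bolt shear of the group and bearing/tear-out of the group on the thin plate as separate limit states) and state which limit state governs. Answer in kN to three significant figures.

Bolt shear: A_b = π·16²/4 = 201.1 mm²; R_n = 469 × 201.1 × 3 × 1 / 1000 = 282.9 kN → 0.75 × 282.9 = 212 kN.
Bearing (1.2 l_c t F_u ≤ 2.4 d t F_u): upper limit = 2.4·16·14·450 / 1000 = 241.9 kN.
  Edge l_c = 30 − 18/2 = 21 → r_n = 158.8 kN; interior l_c = 55 − 18 = 37 → r_n = 241.9 kN.
  R_n,bearing = 1·158.8 + 2·241.9 = 642.6 kN → 0.75 × 642.6 = 482 kN.
Bolt shear governs: 212 kN.

212 kN (bolt shear governs)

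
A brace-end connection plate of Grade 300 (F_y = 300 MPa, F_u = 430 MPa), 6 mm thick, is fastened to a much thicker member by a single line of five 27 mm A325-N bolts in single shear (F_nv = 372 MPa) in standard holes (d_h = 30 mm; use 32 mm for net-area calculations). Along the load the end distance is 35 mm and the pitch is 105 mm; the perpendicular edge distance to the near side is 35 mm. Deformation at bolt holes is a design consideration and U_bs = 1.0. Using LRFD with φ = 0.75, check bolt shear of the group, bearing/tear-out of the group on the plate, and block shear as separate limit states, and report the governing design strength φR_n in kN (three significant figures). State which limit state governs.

Bolt shear: A_b = π·27²/4 = 572.6 mm²; R_n = 372 × 572.6 × 5 × 1 / 1000 = 1065 kN → 0.75 × 1065 = 799 kN.
Bearing: edge l_c = 20, r_n = 61.92 kN; interior l_c = 75, r_n = 167.2 kN; R_n = 61.92 + 4·167.2 = 730.7 kN → 548 kN.
Block shear: A_gv = 2730, A_nv = 1866, A_nt = 114 mm²; R_n = min(0.6F_uA_nv, 0.6F_yA_gv) + U_bs·F_u·A_nt = 530.4 kN → 398 kN.
Block shear governs: 398 kN.

398 kN (block shear governs)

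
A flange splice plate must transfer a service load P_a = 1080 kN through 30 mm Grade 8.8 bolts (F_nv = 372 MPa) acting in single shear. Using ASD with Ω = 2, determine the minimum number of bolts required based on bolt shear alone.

A_b = π·30²/4 = 706.9 mm².
Per-bolt allowable strength R_n/Ω = 372 × 706.9 × 1 / 1000 / 2 = 131.5 kN.
n ≥ 1080 / 131.5 = 8.214 → use 9 bolts.

9 bolts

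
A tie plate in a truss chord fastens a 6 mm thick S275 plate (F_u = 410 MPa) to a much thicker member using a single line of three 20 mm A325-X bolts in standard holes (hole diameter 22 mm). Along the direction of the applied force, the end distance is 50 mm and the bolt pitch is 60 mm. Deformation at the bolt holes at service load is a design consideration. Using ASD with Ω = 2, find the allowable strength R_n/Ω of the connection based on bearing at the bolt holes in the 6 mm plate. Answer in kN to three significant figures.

170 kN

Per bolt r_n = 1.2 l_c t F_u ≤ 2.4 d t F_u; upper limit = 2.4 × 20 × 6 × 410 / 1000 = 118.1 kN.
Edge bolt: l_c = 50 − 22/2 = 39 mm → 1.2 × 39 × 6 × 410 / 1000 = 115.1 → r_n = 115.1 kN.
Interior bolts: l_c = 60 − 22 = 38 mm → 1.2 × 38 × 6 × 410 / 1000 = 112.2 → r_n = 112.2 kN.
R_n = 1 × 115.1 + 2 × 112.2 = 339.5 kN.
Allowable strength R_n/Ω = 339.5 / 2 = 170 kN.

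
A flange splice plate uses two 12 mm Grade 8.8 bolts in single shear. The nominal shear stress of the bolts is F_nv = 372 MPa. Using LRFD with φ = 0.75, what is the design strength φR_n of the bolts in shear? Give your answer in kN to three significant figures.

63.1 kN

A_b = π × 12² / 4 = 113.1 mm².
R_n = F_nv · A_b · n · n_s = 372 × 113.1 × 2 × 1 / 1000 = 84.14 kN.
Design strength φR_n = 0.75 × 84.14 = 63.1 kN.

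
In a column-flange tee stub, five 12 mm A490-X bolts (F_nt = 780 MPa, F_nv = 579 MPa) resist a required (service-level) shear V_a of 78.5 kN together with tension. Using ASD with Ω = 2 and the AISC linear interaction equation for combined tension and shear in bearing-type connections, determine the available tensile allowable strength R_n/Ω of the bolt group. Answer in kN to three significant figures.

A_b = π·12²/4 = 113.1 mm²; f_rv = 78.5 × 1000 / (5 × 113.1) = 138.8 MPa.
F'_nt = 1.3 F_nt − (Ω F_nt / F_nv) f_rv = 1.3·780 − (2·780/579)·138.8 = 640 MPa, capped at F_nt → F'_nt = 640 MPa.
R_n = F'_nt · A_b · n = 640 × 113.1 × 5 / 1000 = 361.9 kN.
Allowable strength R_n/Ω = 361.9 / 2 = 181 kN.

181 kN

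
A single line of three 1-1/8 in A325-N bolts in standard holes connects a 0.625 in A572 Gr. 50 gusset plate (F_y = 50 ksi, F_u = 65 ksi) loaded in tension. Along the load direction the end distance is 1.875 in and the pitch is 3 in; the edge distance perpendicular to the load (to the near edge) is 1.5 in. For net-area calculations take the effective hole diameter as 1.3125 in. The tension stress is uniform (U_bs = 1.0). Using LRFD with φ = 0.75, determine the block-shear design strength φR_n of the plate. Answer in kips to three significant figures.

110 kips

Shear plane L_v = 1.875 + 2·3 = 7.875 in; A_gv = 7.875 × 0.625 = 4.922 in².
A_nv = (7.875 − 2.5·1.3125) × 0.625 = 2.871 in².
A_nt = (1.5 − 0.5·1.3125) × 0.625 = 0.5273 in².
0.6 F_u A_nv = 112 kips; 0.6 F_y A_gv = 147.7 kips → shear rupture governs the shear term.
R_n = 112 + 1.0 × 65 × 0.5273 = 146.2 kips.
Design strength φR_n = 0.75 × 146.2 = 110 kips.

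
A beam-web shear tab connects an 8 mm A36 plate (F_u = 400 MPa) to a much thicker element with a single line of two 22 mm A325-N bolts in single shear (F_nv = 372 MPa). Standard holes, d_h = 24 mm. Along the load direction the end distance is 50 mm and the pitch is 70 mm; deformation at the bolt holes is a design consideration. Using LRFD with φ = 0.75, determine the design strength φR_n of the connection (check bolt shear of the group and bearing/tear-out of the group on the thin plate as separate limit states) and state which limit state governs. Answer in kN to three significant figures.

Bolt shear: A_b = π·22²/4 = 380.1 mm²; R_n = 372 × 380.1 × 2 × 1 / 1000 = 282.8 kN → 0.75 × 282.8 = 212 kN.
Bearing (1.2 l_c t F_u ≤ 2.4 d t F_u): upper limit = 2.4·22·8·400 / 1000 = 169 kN.
  Edge l_c = 50 − 24/2 = 38 → r_n = 145.9 kN; interior l_c = 70 − 24 = 46 → r_n = 169 kN.
  R_n,bearing = 1·145.9 + 1·169 = 314.9 kN → 0.75 × 314.9 = 236 kN.
Bolt shear governs: 212 kN.

212 kN (bolt shear governs)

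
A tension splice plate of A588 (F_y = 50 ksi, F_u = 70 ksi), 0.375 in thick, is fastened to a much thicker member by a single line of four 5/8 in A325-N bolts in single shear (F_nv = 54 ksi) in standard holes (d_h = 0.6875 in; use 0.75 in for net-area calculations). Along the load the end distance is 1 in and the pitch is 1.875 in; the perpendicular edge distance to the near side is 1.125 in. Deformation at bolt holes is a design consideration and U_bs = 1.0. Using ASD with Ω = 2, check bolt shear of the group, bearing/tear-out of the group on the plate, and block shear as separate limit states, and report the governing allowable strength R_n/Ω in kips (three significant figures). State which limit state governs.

33.1 kips (bolt shear governs)

Bolt shear: A_b = π·0.625²/4 = 0.3068 in²; R_n = 54 × 0.3068 × 4 × 1 = 66.27 kips → 66.27 / 2 = 33.1 kips.
Bearing: edge l_c = 0.6562, r_n = 20.67 kips; interior l_c = 1.188, r_n = 37.41 kips; R_n = 20.67 + 3·37.41 = 132.9 kips → 66.4 kips.
Block shear: A_gv = 2.484, A_nv = 1.5, A_nt = 0.2812 in²; R_n = min(0.6F_uA_nv, 0.6F_yA_gv) + U_bs·F_u·A_nt = 82.69 kips → 41.3 kips.
Bolt shear governs: 33.1 kips.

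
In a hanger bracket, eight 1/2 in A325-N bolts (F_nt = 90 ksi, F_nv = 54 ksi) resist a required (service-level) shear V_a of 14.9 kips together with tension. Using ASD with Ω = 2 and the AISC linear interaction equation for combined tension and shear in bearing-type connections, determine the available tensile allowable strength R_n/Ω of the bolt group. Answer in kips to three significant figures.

A_b = π·0.5²/4 = 0.1963 in²; f_rv = 14.9 / (8 × 0.1963) = 9.486 ksi.
F'_nt = 1.3 F_nt − (Ω F_nt / F_nv) f_rv = 1.3·90 − (2·90/54)·9.486 = 85.38 ksi, capped at F_nt → F'_nt = 85.38 ksi.
R_n = F'_nt · A_b · n = 85.38 × 0.1963 × 8 = 134.1 kips.
Allowable strength R_n/Ω = 134.1 / 2 = 67.1 kips.

67.1 kips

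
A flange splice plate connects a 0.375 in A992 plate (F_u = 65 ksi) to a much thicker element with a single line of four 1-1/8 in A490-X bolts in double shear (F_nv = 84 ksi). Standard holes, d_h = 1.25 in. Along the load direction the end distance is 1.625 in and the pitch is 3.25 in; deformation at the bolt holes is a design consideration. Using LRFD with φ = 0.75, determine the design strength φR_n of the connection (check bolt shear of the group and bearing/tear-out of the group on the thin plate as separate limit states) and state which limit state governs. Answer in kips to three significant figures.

154 kips (bearing governs)

Bolt shear: A_b = π·1.125²/4 = 0.994 in²; R_n = 84 × 0.994 × 4 × 2 = 668 kips → 0.75 × 668 = 501 kips.
Bearing (1.2 l_c t F_u ≤ 2.4 d t F_u): upper limit = 2.4·1.125·0.375·65 = 65.81 kips.
  Edge l_c = 1.625 − 1.25/2 = 1 → r_n = 29.25 kips; interior l_c = 3.25 − 1.25 = 2 → r_n = 58.5 kips.
  R_n,bearing = 1·29.25 + 3·58.5 = 204.7 kips → 0.75 × 204.7 = 154 kips.
Bearing governs: 154 kips.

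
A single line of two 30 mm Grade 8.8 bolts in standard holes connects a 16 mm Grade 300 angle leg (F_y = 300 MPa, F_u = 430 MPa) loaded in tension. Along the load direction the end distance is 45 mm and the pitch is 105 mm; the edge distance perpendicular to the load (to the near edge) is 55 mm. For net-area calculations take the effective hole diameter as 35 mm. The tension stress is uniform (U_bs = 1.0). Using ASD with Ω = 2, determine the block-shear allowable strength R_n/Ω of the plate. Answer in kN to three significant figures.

330 kN

Shear plane L_v = 45 + 1·105 = 150 mm; A_gv = 150 × 16 = 2400 mm².
A_nv = (150 − 1.5·35) × 16 = 1560 mm².
A_nt = (55 − 0.5·35) × 16 = 600 mm².
0.6 F_u A_nv = 402.5 kN; 0.6 F_y A_gv = 432 kN → shear rupture governs the shear term.
R_n = 402.5 + 1.0 × 430 × 600 / 1000 = 660.5 kN.
Allowable strength R_n/Ω = 660.5 / 2 = 330 kN.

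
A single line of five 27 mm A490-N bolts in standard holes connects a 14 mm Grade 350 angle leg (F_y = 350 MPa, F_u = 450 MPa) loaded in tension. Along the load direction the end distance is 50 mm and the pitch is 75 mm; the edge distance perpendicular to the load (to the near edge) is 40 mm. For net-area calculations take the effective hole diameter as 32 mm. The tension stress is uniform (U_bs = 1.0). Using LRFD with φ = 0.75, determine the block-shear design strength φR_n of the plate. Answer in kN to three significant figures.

697 kN

Shear plane L_v = 50 + 4·75 = 350 mm; A_gv = 350 × 14 = 4900 mm².
A_nv = (350 − 4.5·32) × 14 = 2884 mm².
A_nt = (40 − 0.5·32) × 14 = 336 mm².
0.6 F_u A_nv = 778.7 kN; 0.6 F_y A_gv = 1029 kN → shear rupture governs the shear term.
R_n = 778.7 + 1.0 × 450 × 336 / 1000 = 929.9 kN.
Design strength φR_n = 0.75 × 929.9 = 697 kN.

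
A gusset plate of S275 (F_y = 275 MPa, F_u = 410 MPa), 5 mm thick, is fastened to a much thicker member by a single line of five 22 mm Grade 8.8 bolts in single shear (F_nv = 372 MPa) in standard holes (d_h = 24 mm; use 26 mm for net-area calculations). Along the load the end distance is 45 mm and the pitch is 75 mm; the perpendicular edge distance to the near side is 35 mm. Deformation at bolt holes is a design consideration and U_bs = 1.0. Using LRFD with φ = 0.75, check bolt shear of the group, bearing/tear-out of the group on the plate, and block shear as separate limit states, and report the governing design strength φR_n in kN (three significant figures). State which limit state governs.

Bolt shear: A_b = π·22²/4 = 380.1 mm²; R_n = 372 × 380.1 × 5 × 1 / 1000 = 707 kN → 0.75 × 707 = 530 kN.
Bearing: edge l_c = 33, r_n = 81.18 kN; interior l_c = 51, r_n = 108.2 kN; R_n = 81.18 + 4·108.2 = 514.1 kN → 386 kN.
Block shear: A_gv = 1725, A_nv = 1140, A_nt = 110 mm²; R_n = min(0.6F_uA_nv, 0.6F_yA_gv) + U_bs·F_u·A_nt = 325.5 kN → 244 kN.
Block shear governs: 244 kN.

244 kN (block shear governs)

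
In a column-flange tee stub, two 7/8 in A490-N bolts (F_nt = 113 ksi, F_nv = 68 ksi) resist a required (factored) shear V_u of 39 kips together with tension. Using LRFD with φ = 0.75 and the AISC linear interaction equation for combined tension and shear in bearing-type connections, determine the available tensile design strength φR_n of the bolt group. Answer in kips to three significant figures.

A_b = π·0.875²/4 = 0.6013 in²; f_rv = 39 / (2 × 0.6013) = 32.43 ksi.
F'_nt = 1.3 F_nt − (F_nt / φF_nv) f_rv = 1.3·113 − (113/(0.75·68))·32.43 = 75.05 ksi, capped at F_nt → F'_nt = 75.05 ksi.
R_n = F'_nt · A_b · n = 75.05 × 0.6013 × 2 = 90.26 kips.
Design strength φR_n = 0.75 × 90.26 = 67.7 kips.

67.7 kips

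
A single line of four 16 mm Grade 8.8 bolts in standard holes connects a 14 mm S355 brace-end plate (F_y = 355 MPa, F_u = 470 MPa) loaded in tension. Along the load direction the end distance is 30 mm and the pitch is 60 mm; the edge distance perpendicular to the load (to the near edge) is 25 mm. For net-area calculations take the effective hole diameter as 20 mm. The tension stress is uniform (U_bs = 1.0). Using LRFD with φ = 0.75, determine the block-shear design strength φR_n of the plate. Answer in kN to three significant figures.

Shear plane L_v = 30 + 3·60 = 210 mm; A_gv = 210 × 14 = 2940 mm².
A_nv = (210 − 3.5·20) × 14 = 1960 mm².
A_nt = (25 − 0.5·20) × 14 = 210 mm².
0.6 F_u A_nv = 552.7 kN; 0.6 F_y A_gv = 626.2 kN → shear rupture governs the shear term.
R_n = 552.7 + 1.0 × 470 × 210 / 1000 = 651.4 kN.
Design strength φR_n = 0.75 × 651.4 = 489 kN.

489 kN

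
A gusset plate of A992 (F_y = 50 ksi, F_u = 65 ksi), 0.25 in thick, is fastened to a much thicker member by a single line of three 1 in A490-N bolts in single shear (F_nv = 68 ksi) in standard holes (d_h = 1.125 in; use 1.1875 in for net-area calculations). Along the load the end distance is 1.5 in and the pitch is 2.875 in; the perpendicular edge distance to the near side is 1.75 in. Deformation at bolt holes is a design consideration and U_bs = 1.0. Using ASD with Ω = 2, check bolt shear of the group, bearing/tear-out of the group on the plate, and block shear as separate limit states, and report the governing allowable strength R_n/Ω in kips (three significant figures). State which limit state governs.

30.3 kips (block shear governs)

Bolt shear: A_b = π·1²/4 = 0.7854 in²; R_n = 68 × 0.7854 × 3 × 1 = 160.2 kips → 160.2 / 2 = 80.1 kips.
Bearing: edge l_c = 0.9375, r_n = 18.28 kips; interior l_c = 1.75, r_n = 34.12 kips; R_n = 18.28 + 2·34.12 = 86.53 kips → 43.3 kips.
Block shear: A_gv = 1.812, A_nv = 1.07, A_nt = 0.2891 in²; R_n = min(0.6F_uA_nv, 0.6F_yA_gv) + U_bs·F_u·A_nt = 60.53 kips → 30.3 kips.
Block shear governs: 30.3 kips.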